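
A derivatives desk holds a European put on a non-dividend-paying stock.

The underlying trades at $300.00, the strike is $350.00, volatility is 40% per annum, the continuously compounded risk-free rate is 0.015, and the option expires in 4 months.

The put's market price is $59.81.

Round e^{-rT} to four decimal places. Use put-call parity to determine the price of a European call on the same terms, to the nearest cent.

$11.56

e^(−rT) = e^(−0.015·0.3333) = 0.9950
Put-call parity: C − P = S − K·e^(−rT) = 300 − 350·0.9950 = 300 − 348.2500 = -48.2500
C = P + (C − P) = 59.81 + (-48.2500) = 11.5600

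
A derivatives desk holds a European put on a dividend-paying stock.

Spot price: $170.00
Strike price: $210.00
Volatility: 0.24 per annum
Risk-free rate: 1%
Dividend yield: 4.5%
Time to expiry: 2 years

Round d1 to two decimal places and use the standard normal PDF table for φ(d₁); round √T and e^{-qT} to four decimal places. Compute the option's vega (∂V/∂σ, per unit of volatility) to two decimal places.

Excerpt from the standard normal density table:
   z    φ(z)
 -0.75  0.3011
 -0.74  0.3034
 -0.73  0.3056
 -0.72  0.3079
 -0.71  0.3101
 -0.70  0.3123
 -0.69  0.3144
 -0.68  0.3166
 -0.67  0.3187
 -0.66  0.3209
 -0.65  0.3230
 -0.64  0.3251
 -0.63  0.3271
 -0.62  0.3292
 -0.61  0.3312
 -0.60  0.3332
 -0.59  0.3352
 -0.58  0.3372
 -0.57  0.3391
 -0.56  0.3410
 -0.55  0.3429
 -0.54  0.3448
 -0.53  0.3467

70.51

T = 2;  σ√T = 0.3394
d₁ = [ln(170/210) + (0.01 − 0.045 + 0.24²/2)·2] / 0.3394 = [-0.2113 − 0.0124] / 0.3394 = -0.6591 → -0.66
√T = √2 = 1.4142
φ(d₁) = φ(-0.66) = 0.3209
e^(−qT) = e^(−0.045·2) = 0.9139
vega = S·e^(−qT)·φ(d₁)·√T = 170·0.9139·0.3209·1.4142 = 70.5063
(Vega is the same for a European call and put with the same parameters.)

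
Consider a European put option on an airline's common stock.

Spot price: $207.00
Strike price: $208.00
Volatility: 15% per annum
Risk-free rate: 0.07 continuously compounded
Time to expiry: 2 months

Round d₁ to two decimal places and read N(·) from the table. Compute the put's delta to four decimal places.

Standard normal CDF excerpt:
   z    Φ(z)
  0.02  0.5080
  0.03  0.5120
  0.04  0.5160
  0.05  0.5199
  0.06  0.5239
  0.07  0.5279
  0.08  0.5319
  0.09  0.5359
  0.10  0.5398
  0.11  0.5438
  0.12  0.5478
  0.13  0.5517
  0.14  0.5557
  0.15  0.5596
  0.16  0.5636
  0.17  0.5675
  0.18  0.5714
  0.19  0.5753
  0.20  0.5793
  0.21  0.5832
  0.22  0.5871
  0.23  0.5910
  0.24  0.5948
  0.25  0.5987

-0.4443

σ√T = 0.15·√0.1667 = 0.0612
d₁ = [ln(207/208) + (0.07 + 0.15²/2)·0.1667] / 0.0612 = [-0.0048 + 0.0135] / 0.0612 = 0.1424 → 0.14
N(d₁) = N(0.14) = 0.5557
Δ_put = N(d₁) − 1 = 0.5557 − 1 = -0.4443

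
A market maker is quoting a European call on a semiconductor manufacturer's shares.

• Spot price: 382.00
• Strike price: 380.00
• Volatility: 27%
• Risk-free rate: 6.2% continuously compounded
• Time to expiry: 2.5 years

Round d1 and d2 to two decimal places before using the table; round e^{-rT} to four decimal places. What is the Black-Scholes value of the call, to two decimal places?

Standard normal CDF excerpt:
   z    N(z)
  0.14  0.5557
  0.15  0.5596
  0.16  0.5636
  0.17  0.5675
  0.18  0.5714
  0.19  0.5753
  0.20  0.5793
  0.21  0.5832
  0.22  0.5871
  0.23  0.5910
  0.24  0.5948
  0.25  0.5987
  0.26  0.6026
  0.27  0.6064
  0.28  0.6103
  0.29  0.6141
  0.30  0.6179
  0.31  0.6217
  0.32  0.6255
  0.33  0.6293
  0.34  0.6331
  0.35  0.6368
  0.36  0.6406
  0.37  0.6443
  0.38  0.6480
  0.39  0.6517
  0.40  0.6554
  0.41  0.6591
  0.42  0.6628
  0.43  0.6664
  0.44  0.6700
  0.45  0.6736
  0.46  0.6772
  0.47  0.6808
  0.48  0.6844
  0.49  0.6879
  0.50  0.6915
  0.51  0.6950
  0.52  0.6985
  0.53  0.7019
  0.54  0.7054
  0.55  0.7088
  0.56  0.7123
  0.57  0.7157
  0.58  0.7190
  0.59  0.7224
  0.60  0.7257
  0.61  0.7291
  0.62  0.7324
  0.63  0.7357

92.54

σ√T = 0.27·√2.5 = 0.4269
ln(S/K) + (r + σ²/2)T = ln(382/380) + (0.062 + 0.27²/2)·2.5 = 0.0052 + 0.2461 = 0.2514
d₁ = 0.2514 / 0.4269 = 0.5888 which rounds to 0.59
d₂ = d₁ − σ√T = 0.5888 − 0.4269 = 0.1619 which rounds to 0.16
e^(−rT) = e^(−0.062·2.5) = 0.8564
N(d₁) = N(0.59) = 0.7224;  N(d₂) = N(0.16) = 0.5636
C = 382·0.7224 − 380·0.8564·0.5636 = 275.9568 − 183.4135 = 92.5433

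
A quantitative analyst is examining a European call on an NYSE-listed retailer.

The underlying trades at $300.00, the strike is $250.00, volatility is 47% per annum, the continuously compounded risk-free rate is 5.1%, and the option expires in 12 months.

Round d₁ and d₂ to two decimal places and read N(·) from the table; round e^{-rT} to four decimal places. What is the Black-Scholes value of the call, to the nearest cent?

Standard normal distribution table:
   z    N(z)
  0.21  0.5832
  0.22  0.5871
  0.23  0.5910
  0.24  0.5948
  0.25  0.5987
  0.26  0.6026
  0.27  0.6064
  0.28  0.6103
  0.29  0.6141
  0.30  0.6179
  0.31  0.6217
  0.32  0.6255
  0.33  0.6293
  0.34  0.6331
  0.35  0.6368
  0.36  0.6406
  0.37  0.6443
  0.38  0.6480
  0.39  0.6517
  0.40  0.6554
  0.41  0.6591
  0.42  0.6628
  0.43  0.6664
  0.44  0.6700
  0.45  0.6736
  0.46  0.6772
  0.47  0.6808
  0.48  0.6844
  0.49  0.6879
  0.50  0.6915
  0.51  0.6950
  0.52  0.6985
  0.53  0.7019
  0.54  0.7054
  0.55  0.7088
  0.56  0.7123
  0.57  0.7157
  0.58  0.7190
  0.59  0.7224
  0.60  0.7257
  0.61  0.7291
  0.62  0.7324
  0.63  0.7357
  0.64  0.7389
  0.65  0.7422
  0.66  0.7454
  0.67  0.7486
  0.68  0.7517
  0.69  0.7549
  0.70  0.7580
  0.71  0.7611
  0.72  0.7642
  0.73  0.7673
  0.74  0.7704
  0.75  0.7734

σ√T = 0.47 × 1.0000 = 0.4700
d₁ = [ln(300/250) + (0.051 + 0.47²/2)·1] / 0.4700 = [0.1823 + 0.1614] / 0.4700 = 0.7314 which rounds to 0.73
d₂ = d₁ − σ√T = 0.7314 − 0.4700 = 0.2614 which rounds to 0.26
e^(−rT) = e^(−0.051·1) = 0.9503
N(d₁) = N(0.73) = 0.7673;  N(d₂) = N(0.26) = 0.6026
C = 300·0.7673 − 250·0.9503·0.6026 = 230.1900 − 143.1627 = 87.0273

$87.03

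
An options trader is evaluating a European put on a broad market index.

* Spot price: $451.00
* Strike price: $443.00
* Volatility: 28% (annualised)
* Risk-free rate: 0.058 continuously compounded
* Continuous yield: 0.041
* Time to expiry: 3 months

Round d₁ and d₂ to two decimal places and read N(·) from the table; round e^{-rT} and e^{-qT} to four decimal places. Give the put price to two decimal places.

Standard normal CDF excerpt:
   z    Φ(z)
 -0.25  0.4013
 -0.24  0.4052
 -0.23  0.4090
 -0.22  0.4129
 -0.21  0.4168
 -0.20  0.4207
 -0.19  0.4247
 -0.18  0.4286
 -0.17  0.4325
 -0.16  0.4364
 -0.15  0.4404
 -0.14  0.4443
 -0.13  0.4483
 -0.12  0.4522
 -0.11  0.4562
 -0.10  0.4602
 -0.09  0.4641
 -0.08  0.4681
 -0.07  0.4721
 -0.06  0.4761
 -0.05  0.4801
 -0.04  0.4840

σ√T = 0.28 × 0.5000 = 0.1400
d₁ = [ln(451/443) + (0.058 − 0.041 + 0.28²/2)·0.25] / 0.1400 = [0.0179 + 0.0141] / 0.1400 = 0.2282 ⇒ 0.23
d₂ = d₁ − σ√T = 0.2282 − 0.1400 = 0.0882 ⇒ 0.09
exp(−qT) = exp(−0.041·0.25) = 0.9898;  exp(−rT) = exp(−0.058·0.25) = 0.9856
N(−d₂) = N(-0.09) = 0.4641;  N(−d₁) = N(-0.23) = 0.4090
P = 443·0.9856·0.4641 − 451·0.9898·0.4090 = 202.6357 − 182.5775 = 20.0582

$20.06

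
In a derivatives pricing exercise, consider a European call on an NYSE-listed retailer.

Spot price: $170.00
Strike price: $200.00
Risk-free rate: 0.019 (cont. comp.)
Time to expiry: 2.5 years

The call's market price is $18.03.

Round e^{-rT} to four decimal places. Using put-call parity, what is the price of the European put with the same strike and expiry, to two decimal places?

exp(−rT) = exp(−0.019·2.5) = 0.9536
Put-call parity: C − P = S − K·e^(−rT) = 170 − 200·0.9536 = 170 − 190.7200 = -20.7200
P = C − (C − P) = 18.03 − (-20.7200) = 38.7500

$38.75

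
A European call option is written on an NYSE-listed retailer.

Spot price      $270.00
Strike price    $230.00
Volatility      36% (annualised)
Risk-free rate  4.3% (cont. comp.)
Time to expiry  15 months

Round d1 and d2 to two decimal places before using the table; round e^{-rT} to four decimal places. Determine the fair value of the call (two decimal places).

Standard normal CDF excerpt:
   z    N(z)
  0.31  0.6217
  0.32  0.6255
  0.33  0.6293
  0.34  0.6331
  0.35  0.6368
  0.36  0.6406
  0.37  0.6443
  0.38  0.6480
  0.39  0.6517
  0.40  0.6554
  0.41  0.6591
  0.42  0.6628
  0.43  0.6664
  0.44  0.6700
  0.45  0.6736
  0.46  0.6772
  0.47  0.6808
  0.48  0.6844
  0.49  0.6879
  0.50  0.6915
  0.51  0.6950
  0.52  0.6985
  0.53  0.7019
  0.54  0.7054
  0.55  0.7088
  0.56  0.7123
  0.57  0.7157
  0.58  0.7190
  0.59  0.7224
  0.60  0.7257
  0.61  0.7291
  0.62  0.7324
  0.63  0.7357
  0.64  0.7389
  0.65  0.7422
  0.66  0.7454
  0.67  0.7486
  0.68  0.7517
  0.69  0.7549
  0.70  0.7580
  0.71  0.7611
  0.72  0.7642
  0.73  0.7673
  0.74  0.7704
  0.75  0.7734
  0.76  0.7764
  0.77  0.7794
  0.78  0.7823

σ√T = 0.36 × 1.1180 = 0.4025
ln(S/K) + (r + σ²/2)T = ln(270/230) + (0.043 + 0.36²/2)·1.25 = 0.1603 + 0.1347 = 0.2951
d₁ = 0.2951 / 0.4025 = 0.7332 ⇒ 0.73
d₂ = d₁ − σ√T = 0.7332 − 0.4025 = 0.3307 ⇒ 0.33
e^(−rT) = e^(−0.043·1.25) = 0.9477
N(d₁) = N(0.73) = 0.7673;  N(d₂) = N(0.33) = 0.6293
C = 270·0.7673 − 230·0.9477·0.6293 = 207.1710 − 137.1692 = 70.0018

$70.00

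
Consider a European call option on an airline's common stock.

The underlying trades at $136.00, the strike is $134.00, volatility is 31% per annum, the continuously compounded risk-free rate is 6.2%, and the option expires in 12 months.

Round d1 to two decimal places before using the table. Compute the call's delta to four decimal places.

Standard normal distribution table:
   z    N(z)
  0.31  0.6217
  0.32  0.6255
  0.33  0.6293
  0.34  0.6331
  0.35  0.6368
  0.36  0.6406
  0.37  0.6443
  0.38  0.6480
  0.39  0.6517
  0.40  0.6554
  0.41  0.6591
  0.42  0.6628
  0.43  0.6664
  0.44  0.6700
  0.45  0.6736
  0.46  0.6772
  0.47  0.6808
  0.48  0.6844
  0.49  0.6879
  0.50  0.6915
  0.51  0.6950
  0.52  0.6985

0.6554

T = 1;  σ√T = 0.3100
ln(S/K) + (r + σ²/2)T = ln(136/134) + (0.062 + 0.31²/2)·1 = 0.0148 + 0.1101 = 0.1249
d₁ = 0.1249 / 0.3100 = 0.4028 ≈ 0.40
N(d₁) = N(0.40) = 0.6554
Δ_call = N(d₁) = 0.6554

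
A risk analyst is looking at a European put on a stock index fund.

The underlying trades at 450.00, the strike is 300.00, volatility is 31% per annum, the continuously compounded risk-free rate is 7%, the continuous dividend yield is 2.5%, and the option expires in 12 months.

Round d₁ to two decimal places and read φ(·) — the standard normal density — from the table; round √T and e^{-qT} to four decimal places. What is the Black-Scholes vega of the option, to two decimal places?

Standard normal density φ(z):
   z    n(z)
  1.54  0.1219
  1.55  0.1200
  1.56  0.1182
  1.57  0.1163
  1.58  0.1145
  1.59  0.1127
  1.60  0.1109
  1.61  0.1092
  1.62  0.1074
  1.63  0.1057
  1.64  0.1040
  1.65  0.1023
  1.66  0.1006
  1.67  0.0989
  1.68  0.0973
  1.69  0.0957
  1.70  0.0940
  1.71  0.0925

47.93

T = 1;  σ√T = 0.3100
d₁ = [ln(450/300) + (0.07 − 0.025 + 0.31²/2)·1] / 0.3100 = [0.4055 + 0.0931] / 0.3100 = 1.6081 ≈ 1.61
√T = √1 = 1.0000
φ(d₁) = φ(1.61) = 0.1092
exp(−qT) = exp(−0.025·1) = 0.9753
vega = S·exp(−qT)·φ(d₁)·√T = 450·0.9753·0.1092·1.0000 = 47.9262
(Call and put vega coincide under Black-Scholes.)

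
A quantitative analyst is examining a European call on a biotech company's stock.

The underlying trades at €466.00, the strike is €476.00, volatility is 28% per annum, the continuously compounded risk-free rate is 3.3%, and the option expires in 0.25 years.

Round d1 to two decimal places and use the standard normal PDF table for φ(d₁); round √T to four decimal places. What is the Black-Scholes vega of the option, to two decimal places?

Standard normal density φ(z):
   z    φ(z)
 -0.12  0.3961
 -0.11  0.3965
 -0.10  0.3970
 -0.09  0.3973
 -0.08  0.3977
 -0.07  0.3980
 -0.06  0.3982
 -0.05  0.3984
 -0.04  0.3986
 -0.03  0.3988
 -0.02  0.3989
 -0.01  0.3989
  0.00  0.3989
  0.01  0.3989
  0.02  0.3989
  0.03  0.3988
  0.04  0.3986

92.94

T = 0.25;  σ√T = 0.1400
d₁ = [ln(466/476) + (0.033 + 0.28²/2)·0.25] / 0.1400 = [-0.0212 + 0.0181] / 0.1400 = -0.0227 which rounds to -0.02
√T = √0.25 = 0.5000
φ(d₁) = φ(-0.02) = 0.3989
vega = S·φ(d₁)·√T = 466·0.3989·0.5000 = 92.9437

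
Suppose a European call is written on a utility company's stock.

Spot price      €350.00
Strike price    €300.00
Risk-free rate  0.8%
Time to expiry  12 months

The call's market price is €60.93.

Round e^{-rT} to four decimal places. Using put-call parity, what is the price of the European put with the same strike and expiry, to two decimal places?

exp(−rT) = exp(−0.008·1) = 0.9920
Put-call parity: C − P = S − K·e^(−rT) = 350 − 300·0.9920 = 350 − 297.6000 = 52.4000
P = C − (C − P) = 60.93 − (52.4000) = 8.5300

€8.53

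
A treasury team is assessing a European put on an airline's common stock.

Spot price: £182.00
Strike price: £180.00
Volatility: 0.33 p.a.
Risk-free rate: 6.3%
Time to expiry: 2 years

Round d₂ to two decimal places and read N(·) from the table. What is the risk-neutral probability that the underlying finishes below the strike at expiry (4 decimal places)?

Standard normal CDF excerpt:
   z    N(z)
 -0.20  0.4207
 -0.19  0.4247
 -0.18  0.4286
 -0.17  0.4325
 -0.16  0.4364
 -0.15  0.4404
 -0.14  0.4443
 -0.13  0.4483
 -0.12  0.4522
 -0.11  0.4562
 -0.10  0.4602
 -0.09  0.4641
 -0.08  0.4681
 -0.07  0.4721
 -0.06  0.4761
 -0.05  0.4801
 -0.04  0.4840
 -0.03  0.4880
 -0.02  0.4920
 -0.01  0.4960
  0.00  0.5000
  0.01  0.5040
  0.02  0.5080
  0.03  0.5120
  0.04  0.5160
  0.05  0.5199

σ√T = 0.33 × 1.4142 = 0.4667
d₁ = [ln(182/180) + (0.063 + ½·0.33²)·2] / (σ√T) = (0.0110 + 0.2349) / 0.4667 = 0.5270 ≈ 0.53
d₂ = 0.5270 − 0.4667 = 0.0603 ≈ 0.06
Pr(exercise) under Q = N(−d₂) = N(-0.06) = 0.4761

0.4761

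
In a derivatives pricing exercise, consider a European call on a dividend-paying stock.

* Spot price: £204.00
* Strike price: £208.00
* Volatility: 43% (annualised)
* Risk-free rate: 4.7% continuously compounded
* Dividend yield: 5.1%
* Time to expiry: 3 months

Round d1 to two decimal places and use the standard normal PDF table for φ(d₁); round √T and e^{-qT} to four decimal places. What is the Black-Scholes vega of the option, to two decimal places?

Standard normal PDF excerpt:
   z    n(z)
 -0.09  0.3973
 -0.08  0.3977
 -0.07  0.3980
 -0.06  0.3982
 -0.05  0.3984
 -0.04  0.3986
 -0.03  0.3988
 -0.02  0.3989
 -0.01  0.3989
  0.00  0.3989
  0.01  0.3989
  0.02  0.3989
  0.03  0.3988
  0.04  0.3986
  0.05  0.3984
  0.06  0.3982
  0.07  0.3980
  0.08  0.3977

σ√T = 0.43 × 0.5000 = 0.2150
d₁ = [ln(204/208) + (0.047 − 0.051 + ½·0.43²)·0.25] / (σ√T) = (-0.0194 + 0.0221) / 0.2150 = 0.0125 ≈ 0.01
√T = √0.25 = 0.5000
φ(d₁) = φ(0.01) = 0.3989
exp(−qT) = exp(−0.051·0.25) = 0.9873
vega = S·exp(−qT)·φ(d₁)·√T = 204·0.9873·0.3989·0.5000 = 40.1711
(Vega is the same for a European call and put with the same parameters.)

40.17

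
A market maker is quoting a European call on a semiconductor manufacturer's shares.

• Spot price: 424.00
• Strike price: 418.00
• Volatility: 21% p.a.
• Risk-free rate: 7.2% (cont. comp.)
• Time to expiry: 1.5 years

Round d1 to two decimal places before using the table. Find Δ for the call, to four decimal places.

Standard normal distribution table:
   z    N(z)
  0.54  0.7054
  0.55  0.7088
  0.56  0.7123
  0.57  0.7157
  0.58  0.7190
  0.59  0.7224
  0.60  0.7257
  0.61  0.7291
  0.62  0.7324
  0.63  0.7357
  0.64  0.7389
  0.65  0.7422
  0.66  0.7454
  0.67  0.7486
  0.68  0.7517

T = 1.5;  σ√T = 0.2572
d₁ = [ln(424/418) + (0.072 + ½·0.21²)·1.5] / (σ√T) = (0.0143 + 0.1411) / 0.2572 = 0.6039 ⇒ 0.60
N(d₁) = N(0.60) = 0.7257
Δ_call = N(d₁) = 0.7257

0.7257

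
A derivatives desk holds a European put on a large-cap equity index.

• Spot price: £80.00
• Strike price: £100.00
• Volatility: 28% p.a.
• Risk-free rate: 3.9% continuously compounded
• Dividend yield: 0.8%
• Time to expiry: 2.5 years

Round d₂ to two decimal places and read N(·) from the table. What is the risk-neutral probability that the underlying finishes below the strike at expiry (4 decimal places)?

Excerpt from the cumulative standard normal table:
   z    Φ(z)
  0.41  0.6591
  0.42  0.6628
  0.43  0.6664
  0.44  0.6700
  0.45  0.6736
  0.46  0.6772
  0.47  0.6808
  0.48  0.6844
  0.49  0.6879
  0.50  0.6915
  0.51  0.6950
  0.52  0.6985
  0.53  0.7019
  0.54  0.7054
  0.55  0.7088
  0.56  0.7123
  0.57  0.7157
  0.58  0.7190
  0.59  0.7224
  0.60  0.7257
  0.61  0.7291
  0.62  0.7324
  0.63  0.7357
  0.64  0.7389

σ√T = 0.28 × 1.5811 = 0.4427
d₁ = [ln(80/100) + (0.039 − 0.008 + 0.28²/2)·2.5] / 0.4427 = [-0.2231 + 0.1755] / 0.4427 = -0.1076 ≈ -0.11
d₂ = d₁ − σ√T = -0.1076 − 0.4427 = -0.5503 ≈ -0.55
Pr(exercise) under Q = N(−d₂) = N(0.55) = 0.7088

0.7088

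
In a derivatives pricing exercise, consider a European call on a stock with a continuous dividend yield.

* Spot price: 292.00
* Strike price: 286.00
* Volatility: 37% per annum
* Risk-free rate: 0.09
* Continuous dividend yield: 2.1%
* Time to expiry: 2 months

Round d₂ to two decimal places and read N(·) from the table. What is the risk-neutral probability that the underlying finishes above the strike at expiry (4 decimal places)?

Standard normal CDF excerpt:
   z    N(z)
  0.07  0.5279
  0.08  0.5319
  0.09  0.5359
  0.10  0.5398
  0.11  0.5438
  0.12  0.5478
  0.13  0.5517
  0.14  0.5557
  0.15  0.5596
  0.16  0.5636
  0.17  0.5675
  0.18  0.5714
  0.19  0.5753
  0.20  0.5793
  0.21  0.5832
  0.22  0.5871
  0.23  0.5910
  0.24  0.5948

σ√T = 0.37·√0.1667 = 0.1511
d₁ = [ln(292/286) + (0.09 − 0.021 + 0.37²/2)·0.1667] / 0.1511 = [0.0208 + 0.0229] / 0.1511 = 0.2891 → 0.29
d₂ = d₁ − σ√T = 0.2891 − 0.1511 = 0.1381 → 0.14
Risk-neutral Pr[S_T > K] = N(d₂) = N(0.14) = 0.5557

0.5557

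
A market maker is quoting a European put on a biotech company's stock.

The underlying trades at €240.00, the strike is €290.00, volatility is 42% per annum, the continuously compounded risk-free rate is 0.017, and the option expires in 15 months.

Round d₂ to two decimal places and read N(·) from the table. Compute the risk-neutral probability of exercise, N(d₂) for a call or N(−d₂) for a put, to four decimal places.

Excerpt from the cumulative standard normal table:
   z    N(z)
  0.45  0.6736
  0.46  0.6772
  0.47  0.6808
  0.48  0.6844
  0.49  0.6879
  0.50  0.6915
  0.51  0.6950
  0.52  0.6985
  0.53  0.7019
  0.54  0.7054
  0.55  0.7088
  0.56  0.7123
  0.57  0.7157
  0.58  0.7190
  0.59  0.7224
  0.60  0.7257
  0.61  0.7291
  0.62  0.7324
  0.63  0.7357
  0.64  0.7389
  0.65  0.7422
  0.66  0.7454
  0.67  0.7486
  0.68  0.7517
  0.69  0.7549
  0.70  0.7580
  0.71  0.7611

0.7224

σ√T = 0.42·√1.25 = 0.4696
ln(S/K) + (r + σ²/2)T = ln(240/290) + (0.017 + 0.42²/2)·1.25 = -0.1892 + 0.1315 = -0.0577
d₁ = -0.0577 / 0.4696 = -0.1230 ⇒ -0.12
d₂ = d₁ − σ√T = -0.1230 − 0.4696 = -0.5925 ⇒ -0.59
Risk-neutral Pr[S_T < K] = N(−d₂) = N(0.59) = 0.7224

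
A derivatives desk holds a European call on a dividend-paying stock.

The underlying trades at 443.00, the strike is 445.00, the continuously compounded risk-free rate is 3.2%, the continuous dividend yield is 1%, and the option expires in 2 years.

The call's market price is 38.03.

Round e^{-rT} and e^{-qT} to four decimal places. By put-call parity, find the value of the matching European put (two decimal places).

21.21

exp(−qT) = exp(−0.01·2) = 0.9802;  exp(−rT) = exp(−0.032·2) = 0.9380
Put-call parity: C − P = S·e^(−qT) − K·e^(−rT) = 443·0.9802 − 445·0.9380 = 434.2286 − 417.4100 = 16.8186
P = C − (C − P) = 38.03 − (16.8186) = 21.2114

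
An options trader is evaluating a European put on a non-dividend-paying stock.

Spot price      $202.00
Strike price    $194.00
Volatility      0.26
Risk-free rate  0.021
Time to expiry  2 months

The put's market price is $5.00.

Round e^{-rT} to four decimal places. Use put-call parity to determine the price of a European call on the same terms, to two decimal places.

exp(−rT) = exp(−0.021·0.1667) = 0.9965
Put-call parity: C − P = S − K·e^(−rT) = 202 − 194·0.9965 = 202 − 193.3210 = 8.6790
C = P + (C − P) = 5.00 + (8.6790) = 13.6790

$13.68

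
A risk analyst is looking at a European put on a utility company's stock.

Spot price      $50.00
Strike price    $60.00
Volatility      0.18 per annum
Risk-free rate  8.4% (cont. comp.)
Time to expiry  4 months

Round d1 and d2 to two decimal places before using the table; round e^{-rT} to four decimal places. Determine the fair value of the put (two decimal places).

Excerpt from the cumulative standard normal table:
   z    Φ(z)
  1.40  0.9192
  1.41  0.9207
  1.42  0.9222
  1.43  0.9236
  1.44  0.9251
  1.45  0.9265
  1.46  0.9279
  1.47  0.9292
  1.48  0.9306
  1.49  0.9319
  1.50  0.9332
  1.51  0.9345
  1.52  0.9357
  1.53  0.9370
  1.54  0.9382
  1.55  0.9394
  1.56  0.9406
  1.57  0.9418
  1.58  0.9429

$8.56

σ√T = 0.18 × 0.5774 = 0.1039
d₁ = [ln(50/60) + (0.084 + ½·0.18²)·0.3333] / (σ√T) = (-0.1823 + 0.0334) / 0.1039 = -1.4330 which rounds to -1.43
d₂ = -1.4330 − 0.1039 = -1.5369 which rounds to -1.54
exp(−rT) = exp(−0.084·0.3333) = 0.9724
P = 60·0.9724·N(1.54) − 50·N(1.43) = 60·0.9724·0.9382 − 50·0.9236 = 54.7383 − 46.1800 = 8.5583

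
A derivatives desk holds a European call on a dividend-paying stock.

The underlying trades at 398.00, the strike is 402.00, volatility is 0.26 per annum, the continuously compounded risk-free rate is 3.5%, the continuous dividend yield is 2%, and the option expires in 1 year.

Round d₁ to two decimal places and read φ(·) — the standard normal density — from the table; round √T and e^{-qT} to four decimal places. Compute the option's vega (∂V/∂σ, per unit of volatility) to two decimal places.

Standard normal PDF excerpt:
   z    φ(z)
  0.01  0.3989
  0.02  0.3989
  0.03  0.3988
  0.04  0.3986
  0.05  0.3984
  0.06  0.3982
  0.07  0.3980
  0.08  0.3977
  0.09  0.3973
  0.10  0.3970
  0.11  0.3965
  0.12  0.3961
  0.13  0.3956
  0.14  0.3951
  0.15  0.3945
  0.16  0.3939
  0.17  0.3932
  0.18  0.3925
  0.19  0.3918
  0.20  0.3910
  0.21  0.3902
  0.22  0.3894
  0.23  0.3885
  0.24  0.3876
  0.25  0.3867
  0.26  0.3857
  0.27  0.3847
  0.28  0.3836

σ√T = 0.26·√1 = 0.2600
ln(S/K) + (r − q + σ²/2)T = ln(398/402) + (0.035 − 0.02 + 0.26²/2)·1 = -0.0100 + 0.0488 = 0.0388
d₁ = 0.0388 / 0.2600 = 0.1492 which rounds to 0.15
√T = √1 = 1.0000
φ(d₁) = φ(0.15) = 0.3945
exp(−qT) = exp(−0.02·1) = 0.9802
vega = S·exp(−qT)·φ(d₁)·√T = 398·0.9802·0.3945·1.0000 = 153.9022
(Vega is the same for a European call and put with the same parameters.)

153.90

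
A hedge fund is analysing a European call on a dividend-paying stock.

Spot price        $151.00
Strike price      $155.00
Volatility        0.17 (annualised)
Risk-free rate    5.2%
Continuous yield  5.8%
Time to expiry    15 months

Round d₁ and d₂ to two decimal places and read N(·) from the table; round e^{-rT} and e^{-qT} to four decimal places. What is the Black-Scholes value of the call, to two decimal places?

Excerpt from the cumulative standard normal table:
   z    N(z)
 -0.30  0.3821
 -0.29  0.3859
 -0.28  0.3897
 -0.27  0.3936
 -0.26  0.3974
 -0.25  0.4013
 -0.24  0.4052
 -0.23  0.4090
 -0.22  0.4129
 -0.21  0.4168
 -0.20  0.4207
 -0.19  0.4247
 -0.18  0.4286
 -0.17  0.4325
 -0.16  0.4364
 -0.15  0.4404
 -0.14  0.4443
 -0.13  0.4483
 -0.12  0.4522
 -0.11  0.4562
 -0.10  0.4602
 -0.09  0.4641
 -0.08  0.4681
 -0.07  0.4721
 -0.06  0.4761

σ√T = 0.17·√1.25 = 0.1901
d₁ = [ln(151/155) + (0.052 − 0.058 + 0.17²/2)·1.25] / 0.1901 = [-0.0261 + 0.0106] / 0.1901 = -0.0820 ≈ -0.08
d₂ = d₁ − σ√T = -0.0820 − 0.1901 = -0.2721 ≈ -0.27
e^(−qT) = e^(−0.058·1.25) = 0.9301;  e^(−rT) = e^(−0.052·1.25) = 0.9371
N(d₁) = N(-0.08) = 0.4681;  N(d₂) = N(-0.27) = 0.3936
C = 151·0.9301·0.4681 − 155·0.9371·0.3936 = 65.7424 − 57.1706 = 8.5718

$8.57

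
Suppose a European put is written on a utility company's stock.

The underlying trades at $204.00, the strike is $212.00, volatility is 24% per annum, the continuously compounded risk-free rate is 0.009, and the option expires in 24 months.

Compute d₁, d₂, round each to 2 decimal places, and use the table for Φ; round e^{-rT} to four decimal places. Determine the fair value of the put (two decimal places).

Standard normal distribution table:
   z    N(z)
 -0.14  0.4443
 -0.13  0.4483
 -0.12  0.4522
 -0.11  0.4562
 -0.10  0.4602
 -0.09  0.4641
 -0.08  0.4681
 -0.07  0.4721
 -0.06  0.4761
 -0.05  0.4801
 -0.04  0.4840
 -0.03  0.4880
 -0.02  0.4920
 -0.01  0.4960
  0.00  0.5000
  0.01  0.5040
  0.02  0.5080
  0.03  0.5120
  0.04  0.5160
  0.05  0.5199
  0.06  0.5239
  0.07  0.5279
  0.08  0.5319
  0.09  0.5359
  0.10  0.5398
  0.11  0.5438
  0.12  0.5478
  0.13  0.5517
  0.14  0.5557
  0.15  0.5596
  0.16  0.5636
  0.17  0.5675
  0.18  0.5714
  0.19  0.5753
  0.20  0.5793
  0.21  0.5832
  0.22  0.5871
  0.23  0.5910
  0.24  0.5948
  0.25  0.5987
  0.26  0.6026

$30.00

σ√T = 0.24·√2 = 0.3394
d₁ = [ln(204/212) + (0.009 + 0.24²/2)·2] / 0.3394 = [-0.0385 + 0.0756] / 0.3394 = 0.1094 which rounds to 0.11
d₂ = d₁ − σ√T = 0.1094 − 0.3394 = -0.2300 which rounds to -0.23
e^(−rT) = e^(−0.009·2) = 0.9822
N(−d₂) = N(0.23) = 0.5910;  N(−d₁) = N(-0.11) = 0.4562
P = 212·0.9822·0.5910 − 204·0.4562 = 123.0618 − 93.0648 = 29.9970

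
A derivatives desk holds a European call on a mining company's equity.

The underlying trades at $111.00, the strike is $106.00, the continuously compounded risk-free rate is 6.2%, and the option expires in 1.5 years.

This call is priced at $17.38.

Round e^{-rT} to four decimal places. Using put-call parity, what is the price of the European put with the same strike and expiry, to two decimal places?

e^(−rT) = e^(−0.062·1.5) = 0.9112
Put-call parity: C − P = S − K·e^(−rT) = 111 − 106·0.9112 = 111 − 96.5872 = 14.4128
P = C − (C − P) = 17.38 − (14.4128) = 2.9672

$2.97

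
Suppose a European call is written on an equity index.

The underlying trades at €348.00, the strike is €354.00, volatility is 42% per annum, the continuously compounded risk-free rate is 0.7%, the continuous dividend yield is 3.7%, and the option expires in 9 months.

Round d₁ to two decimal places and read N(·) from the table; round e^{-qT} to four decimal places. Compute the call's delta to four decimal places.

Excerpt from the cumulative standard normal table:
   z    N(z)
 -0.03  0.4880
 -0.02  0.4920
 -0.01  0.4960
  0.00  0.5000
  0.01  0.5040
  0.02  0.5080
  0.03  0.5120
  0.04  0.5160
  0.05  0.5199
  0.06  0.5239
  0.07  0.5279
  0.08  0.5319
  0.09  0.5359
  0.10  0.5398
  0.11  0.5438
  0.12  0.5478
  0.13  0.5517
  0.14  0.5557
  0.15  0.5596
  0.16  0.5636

T = 0.75;  σ√T = 0.3637
d₁ = [ln(348/354) + (0.007 − 0.037 + 0.42²/2)·0.75] / 0.3637 = [-0.0171 + 0.0436] / 0.3637 = 0.0730 → 0.07
N(d₁) = N(0.07) = 0.5279
Δ_call = exp(−qT)·N(d₁) = 0.9726·0.5279 = 0.5134

0.5134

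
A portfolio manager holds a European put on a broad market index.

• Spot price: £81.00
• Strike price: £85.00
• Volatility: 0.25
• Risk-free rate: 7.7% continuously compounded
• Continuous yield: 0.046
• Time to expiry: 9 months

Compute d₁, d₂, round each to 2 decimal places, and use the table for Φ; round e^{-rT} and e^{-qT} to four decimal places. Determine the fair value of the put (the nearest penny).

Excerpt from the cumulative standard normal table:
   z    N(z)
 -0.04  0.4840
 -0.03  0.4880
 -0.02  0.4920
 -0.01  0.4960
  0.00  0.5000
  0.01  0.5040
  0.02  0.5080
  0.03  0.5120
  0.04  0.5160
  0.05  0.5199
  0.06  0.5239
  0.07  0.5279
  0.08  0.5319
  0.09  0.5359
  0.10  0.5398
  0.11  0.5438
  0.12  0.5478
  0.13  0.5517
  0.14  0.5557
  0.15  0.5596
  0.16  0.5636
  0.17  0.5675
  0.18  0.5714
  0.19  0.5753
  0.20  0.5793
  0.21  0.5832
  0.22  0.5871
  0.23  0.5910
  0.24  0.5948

T = 0.75;  σ√T = 0.2165
d₁ = [ln(81/85) + (0.077 − 0.046 + 0.25²/2)·0.75] / 0.2165 = [-0.0482 + 0.0467] / 0.2165 = -0.0070 which rounds to -0.01
d₂ = d₁ − σ√T = -0.0070 − 0.2165 = -0.2235 which rounds to -0.22
exp(−qT) = exp(−0.046·0.75) = 0.9661;  exp(−rT) = exp(−0.077·0.75) = 0.9439
N(−d₂) = N(0.22) = 0.5871;  N(−d₁) = N(0.01) = 0.5040
P = 85·0.9439·0.5871 − 81·0.9661·0.5040 = 47.1039 − 39.4401 = 7.6638

£7.66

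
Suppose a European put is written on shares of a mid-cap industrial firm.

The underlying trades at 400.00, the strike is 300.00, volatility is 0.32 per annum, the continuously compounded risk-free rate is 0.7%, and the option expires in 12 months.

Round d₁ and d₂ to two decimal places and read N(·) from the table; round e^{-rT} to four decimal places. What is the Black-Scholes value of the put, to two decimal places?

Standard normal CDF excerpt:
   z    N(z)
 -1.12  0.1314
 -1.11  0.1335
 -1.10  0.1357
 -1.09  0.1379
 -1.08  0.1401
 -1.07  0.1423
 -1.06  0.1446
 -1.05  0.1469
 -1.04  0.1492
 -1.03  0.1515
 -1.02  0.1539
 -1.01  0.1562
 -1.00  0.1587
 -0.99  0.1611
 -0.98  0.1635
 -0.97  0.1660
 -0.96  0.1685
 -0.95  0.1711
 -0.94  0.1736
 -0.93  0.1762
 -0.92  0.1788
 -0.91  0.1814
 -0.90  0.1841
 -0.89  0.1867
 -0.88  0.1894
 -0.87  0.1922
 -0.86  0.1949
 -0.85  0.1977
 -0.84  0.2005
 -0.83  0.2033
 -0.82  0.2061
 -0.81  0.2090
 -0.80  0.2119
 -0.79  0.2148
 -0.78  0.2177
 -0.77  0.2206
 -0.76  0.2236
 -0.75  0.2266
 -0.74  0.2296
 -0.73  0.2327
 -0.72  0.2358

10.57

σ√T = 0.32 × 1.0000 = 0.3200
d₁ = [ln(400/300) + (0.007 + ½·0.32²)·1] / (σ√T) = (0.2877 + 0.0582) / 0.3200 = 1.0809 ⇒ 1.08
d₂ = 1.0809 − 0.3200 = 0.7609 ⇒ 0.76
exp(−rT) = exp(−0.007·1) = 0.9930
N(−d₂) = N(-0.76) = 0.2236;  N(−d₁) = N(-1.08) = 0.1401
P = 300·0.9930·0.2236 − 400·0.1401 = 66.6104 − 56.0400 = 10.5704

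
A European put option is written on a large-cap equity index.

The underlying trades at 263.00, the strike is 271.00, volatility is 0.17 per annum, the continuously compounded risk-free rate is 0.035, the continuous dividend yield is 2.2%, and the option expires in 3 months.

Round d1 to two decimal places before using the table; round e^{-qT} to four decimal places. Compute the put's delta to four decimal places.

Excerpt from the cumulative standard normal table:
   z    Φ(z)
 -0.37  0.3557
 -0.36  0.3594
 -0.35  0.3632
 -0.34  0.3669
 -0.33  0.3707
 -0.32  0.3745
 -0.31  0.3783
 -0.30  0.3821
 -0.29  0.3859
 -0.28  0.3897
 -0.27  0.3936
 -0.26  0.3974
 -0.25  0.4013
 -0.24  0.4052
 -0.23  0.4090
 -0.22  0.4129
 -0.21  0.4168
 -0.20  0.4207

-0.6031

σ√T = 0.17 × 0.5000 = 0.0850
d₁ = [ln(263/271) + (0.035 − 0.022 + ½·0.17²)·0.25] / (σ√T) = (-0.0300 + 0.0069) / 0.0850 = -0.2718 ≈ -0.27
N(d₁) = N(-0.27) = 0.3936
Δ_put = e^(−qT)·(N(d₁) − 1) = 0.9945·(0.3936 − 1) = -0.6031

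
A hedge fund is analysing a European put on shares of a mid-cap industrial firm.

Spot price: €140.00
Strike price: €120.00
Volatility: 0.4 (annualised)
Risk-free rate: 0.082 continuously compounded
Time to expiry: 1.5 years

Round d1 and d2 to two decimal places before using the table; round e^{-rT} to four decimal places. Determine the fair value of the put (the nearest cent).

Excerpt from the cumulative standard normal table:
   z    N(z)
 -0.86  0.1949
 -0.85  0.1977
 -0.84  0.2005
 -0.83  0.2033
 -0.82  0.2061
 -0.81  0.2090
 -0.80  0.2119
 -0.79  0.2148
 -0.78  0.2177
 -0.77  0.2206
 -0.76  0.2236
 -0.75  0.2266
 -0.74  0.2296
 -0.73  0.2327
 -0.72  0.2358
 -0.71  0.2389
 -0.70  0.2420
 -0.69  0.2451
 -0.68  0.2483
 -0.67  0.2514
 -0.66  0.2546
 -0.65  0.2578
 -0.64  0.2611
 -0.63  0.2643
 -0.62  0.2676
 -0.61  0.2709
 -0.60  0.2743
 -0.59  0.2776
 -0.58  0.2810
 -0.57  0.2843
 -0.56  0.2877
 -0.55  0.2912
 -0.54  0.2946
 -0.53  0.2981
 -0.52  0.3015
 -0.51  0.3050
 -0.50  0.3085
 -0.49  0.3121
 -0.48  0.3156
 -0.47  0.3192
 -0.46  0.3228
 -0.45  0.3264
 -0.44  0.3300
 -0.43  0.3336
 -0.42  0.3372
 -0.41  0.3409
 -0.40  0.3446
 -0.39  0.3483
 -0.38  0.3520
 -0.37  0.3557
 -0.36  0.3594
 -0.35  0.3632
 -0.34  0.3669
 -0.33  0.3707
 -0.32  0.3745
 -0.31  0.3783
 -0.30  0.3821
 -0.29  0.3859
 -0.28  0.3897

€10.48

T = 1.5;  σ√T = 0.4899
d₁ = [ln(140/120) + (0.082 + ½·0.4²)·1.5] / (σ√T) = (0.1542 + 0.2430) / 0.4899 = 0.8107 → 0.81
d₂ = 0.8107 − 0.4899 = 0.3208 → 0.32
exp(−rT) = exp(−0.082·1.5) = 0.8843
N(−d₂) = N(-0.32) = 0.3745;  N(−d₁) = N(-0.81) = 0.2090
P = 120·0.8843·0.3745 − 140·0.2090 = 39.7404 − 29.2600 = 10.4804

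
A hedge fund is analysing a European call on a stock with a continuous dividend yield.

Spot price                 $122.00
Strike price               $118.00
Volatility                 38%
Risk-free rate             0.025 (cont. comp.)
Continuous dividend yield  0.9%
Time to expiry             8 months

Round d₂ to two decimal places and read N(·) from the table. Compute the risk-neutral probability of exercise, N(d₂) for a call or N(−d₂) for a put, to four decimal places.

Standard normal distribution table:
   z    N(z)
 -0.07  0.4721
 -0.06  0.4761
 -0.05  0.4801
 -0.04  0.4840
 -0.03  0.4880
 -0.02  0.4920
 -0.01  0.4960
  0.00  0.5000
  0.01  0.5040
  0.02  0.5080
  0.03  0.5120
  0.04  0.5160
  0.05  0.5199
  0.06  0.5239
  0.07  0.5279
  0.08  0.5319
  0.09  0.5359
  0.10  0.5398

0.4960

σ√T = 0.38·√0.6667 = 0.3103
d₁ = [ln(122/118) + (0.025 − 0.009 + 0.38²/2)·0.6667] / 0.3103 = [0.0333 + 0.0588] / 0.3103 = 0.2970 → 0.30
d₂ = d₁ − σ√T = 0.2970 − 0.3103 = -0.0133 → -0.01
Pr(exercise) under Q = N(d₂) = 0.4960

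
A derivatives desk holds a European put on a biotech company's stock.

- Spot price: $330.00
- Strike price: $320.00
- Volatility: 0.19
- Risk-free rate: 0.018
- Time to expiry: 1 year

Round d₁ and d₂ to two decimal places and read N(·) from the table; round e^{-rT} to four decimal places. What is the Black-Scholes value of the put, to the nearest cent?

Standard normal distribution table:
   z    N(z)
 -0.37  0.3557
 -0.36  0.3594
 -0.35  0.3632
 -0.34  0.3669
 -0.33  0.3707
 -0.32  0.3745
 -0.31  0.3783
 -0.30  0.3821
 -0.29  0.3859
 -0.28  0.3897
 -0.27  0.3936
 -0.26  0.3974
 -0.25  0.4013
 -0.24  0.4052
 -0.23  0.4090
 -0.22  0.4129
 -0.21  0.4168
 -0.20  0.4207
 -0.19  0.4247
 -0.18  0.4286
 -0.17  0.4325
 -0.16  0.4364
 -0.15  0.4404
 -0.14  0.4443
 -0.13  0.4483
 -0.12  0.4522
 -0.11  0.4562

T = 1;  σ√T = 0.1900
ln(S/K) + (r + σ²/2)T = ln(330/320) + (0.018 + 0.19²/2)·1 = 0.0308 + 0.0360 = 0.0668
d₁ = 0.0668 / 0.1900 = 0.3517 ≈ 0.35
d₂ = d₁ − σ√T = 0.3517 − 0.1900 = 0.1617 ≈ 0.16
exp(−rT) = exp(−0.018·1) = 0.9822
P = 320·0.9822·N(-0.16) − 330·N(-0.35) = 320·0.9822·0.4364 − 330·0.3632 = 137.1623 − 119.8560 = 17.3063

$17.31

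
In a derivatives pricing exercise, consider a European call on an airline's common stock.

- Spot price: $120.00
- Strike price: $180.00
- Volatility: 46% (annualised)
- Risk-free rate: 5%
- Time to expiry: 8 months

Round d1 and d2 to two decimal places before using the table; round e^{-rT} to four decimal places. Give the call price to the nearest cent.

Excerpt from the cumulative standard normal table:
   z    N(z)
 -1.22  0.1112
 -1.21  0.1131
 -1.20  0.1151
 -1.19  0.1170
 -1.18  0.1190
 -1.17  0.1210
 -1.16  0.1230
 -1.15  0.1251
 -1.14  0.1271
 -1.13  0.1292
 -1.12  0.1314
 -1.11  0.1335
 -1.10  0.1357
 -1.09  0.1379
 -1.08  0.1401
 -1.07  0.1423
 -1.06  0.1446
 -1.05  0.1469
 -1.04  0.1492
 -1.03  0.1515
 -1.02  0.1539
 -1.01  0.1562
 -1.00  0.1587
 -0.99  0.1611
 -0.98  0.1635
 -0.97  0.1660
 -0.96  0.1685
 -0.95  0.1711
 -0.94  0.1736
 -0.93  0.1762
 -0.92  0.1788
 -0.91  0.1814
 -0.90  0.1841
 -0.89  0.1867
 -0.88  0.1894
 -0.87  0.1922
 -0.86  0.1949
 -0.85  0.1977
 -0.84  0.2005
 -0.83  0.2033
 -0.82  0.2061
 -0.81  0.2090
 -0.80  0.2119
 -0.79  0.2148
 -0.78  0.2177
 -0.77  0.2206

$4.71

σ√T = 0.46 × 0.8165 = 0.3756
d₁ = [ln(120/180) + (0.05 + 0.46²/2)·0.6667] / 0.3756 = [-0.4055 + 0.1039] / 0.3756 = -0.8030 ≈ -0.80
d₂ = d₁ − σ√T = -0.8030 − 0.3756 = -1.1786 ≈ -1.18
exp(−rT) = exp(−0.05·0.6667) = 0.9672
N(d₁) = N(-0.80) = 0.2119;  N(d₂) = N(-1.18) = 0.1190
C = 120·0.2119 − 180·0.9672·0.1190 = 25.4280 − 20.7174 = 4.7106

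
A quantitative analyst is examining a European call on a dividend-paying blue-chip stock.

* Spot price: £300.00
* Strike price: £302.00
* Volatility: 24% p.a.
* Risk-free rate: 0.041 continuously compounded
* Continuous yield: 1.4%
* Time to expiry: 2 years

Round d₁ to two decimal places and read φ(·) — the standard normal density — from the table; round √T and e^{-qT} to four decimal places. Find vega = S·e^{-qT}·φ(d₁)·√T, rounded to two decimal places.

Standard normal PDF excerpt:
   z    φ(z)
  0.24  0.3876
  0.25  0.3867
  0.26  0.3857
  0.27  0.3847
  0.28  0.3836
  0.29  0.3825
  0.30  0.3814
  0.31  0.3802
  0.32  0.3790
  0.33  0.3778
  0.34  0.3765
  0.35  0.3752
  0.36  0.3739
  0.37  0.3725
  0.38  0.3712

156.85

σ√T = 0.24·√2 = 0.3394
d₁ = [ln(300/302) + (0.041 − 0.014 + 0.24²/2)·2] / 0.3394 = [-0.0066 + 0.1116] / 0.3394 = 0.3092 ⇒ 0.31
√T = √2 = 1.4142
φ(d₁) = φ(0.31) = 0.3802
e^(−qT) = e^(−0.014·2) = 0.9724
vega = S·e^(−qT)·φ(d₁)·√T = 300·0.9724·0.3802·1.4142 = 156.8517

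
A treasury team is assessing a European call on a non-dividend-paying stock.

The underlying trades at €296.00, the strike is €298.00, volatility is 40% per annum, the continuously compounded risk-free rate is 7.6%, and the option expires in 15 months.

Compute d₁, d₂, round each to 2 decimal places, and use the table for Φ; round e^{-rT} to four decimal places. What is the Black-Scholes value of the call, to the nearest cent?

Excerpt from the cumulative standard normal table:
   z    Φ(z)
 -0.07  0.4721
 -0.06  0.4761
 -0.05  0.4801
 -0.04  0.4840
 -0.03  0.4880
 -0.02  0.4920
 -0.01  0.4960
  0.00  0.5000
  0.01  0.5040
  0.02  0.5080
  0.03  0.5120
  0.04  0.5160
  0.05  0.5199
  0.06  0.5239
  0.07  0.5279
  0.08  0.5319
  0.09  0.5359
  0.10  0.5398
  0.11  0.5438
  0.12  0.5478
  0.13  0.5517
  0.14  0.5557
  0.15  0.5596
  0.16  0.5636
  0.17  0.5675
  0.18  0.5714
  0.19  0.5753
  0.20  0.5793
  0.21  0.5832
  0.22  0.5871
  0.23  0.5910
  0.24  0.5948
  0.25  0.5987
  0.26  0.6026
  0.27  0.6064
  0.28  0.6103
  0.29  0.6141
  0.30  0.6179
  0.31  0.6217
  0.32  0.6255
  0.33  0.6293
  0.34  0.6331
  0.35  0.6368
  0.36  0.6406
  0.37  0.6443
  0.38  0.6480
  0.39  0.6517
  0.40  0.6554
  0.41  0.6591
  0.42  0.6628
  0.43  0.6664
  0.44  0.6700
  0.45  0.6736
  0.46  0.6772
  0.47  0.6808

T = 1.25;  σ√T = 0.4472
d₁ = [ln(296/298) + (0.076 + 0.4²/2)·1.25] / 0.4472 = [-0.0067 + 0.1950] / 0.4472 = 0.4210 ⇒ 0.42
d₂ = d₁ − σ√T = 0.4210 − 0.4472 = -0.0262 ⇒ -0.03
e^(−rT) = e^(−0.076·1.25) = 0.9094
N(d₁) = N(0.42) = 0.6628;  N(d₂) = N(-0.03) = 0.4880
C = 296·0.6628 − 298·0.9094·0.4880 = 196.1888 − 132.2486 = 63.9402

€63.94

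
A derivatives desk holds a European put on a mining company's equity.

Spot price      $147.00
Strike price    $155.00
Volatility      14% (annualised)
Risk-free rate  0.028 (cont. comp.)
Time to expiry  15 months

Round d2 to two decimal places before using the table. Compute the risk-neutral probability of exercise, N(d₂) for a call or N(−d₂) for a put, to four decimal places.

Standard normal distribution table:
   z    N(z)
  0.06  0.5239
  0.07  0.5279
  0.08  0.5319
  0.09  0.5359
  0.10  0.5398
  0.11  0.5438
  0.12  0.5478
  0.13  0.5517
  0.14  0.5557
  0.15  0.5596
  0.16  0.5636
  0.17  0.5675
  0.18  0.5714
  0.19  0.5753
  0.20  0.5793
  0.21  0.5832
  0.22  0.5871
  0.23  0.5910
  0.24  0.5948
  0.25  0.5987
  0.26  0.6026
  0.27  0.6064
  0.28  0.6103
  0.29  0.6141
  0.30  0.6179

0.5753

σ√T = 0.14·√1.25 = 0.1565
ln(S/K) + (r + σ²/2)T = ln(147/155) + (0.028 + 0.14²/2)·1.25 = -0.0530 + 0.0473 = -0.0057
d₁ = -0.0057 / 0.1565 = -0.0367 ≈ -0.04
d₂ = d₁ − σ√T = -0.0367 − 0.1565 = -0.1932 ≈ -0.19
Risk-neutral Pr[S_T < K] = N(−d₂) = N(0.19) = 0.5753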